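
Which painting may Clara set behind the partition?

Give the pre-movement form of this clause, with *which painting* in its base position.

Clara may set which painting behind the partition.

'which painting' functions as the direct object of 'set'. Wh-movement fronts it, leaving a gap right after 'set':
Which painting may Clara set ___ behind the partition?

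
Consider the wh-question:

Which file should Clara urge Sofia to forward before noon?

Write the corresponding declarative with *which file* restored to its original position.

Clara should urge Sofia to forward which file before noon.

The filler 'which file' is interpreted as the direct object of 'forward'. Wh-movement fronts it, leaving a gap right after 'forward':
Which file should Clara urge Sofia to forward ___ before noon?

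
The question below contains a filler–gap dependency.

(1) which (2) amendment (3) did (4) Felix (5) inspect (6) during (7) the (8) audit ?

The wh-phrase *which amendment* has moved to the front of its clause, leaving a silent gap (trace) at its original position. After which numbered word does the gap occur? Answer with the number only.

Underlying clause: Felix did inspect which amendment during the audit.
The filler 'which amendment' is interpreted as the direct object of 'inspect'. Fronting leaves a gap immediately after 'inspect':
Which amendment did Felix inspect ___ during the audit?
'inspect' is word 5.

5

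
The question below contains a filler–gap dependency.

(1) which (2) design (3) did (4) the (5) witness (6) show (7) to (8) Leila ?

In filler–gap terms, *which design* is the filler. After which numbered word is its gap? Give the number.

Pre-movement form: The witness did show which design to Leila.
The filler 'which design' is interpreted as the direct object of 'show'. Fronting leaves a gap immediately after 'show':
Which design did the witness show ___ to Leila?
'show' is word 6.

6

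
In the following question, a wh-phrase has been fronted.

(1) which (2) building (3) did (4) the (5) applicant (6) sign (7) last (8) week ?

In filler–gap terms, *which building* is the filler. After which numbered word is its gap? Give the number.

Pre-movement form: The applicant did sign which building last week.
'which building' is the direct object of 'sign'. Fronting leaves a gap immediately after 'sign':
Which building did the applicant sign ___ last week?
'sign' is word 6.

6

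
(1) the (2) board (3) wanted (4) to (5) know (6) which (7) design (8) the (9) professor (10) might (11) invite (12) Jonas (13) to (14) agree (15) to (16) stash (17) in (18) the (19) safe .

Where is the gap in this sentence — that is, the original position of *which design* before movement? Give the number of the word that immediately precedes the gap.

Before movement: The professor might invite Jonas to agree to stash which design in the safe.
'which design' functions as the direct object of 'stash'. It moves to the left edge, and the trace sits right after 'stash':
The board wanted to know which design the professor might invite Jonas to agree to stash ___ in the safe.
'stash' is word 16.

16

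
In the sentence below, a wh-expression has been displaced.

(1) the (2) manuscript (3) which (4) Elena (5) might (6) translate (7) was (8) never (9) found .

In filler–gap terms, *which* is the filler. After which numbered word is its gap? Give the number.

6

'which' functions as the direct object of 'translate'. Wh-movement fronts it, leaving a gap right after 'translate':
The manuscript which Elena might translate ___ was never found.
'translate' is word 6.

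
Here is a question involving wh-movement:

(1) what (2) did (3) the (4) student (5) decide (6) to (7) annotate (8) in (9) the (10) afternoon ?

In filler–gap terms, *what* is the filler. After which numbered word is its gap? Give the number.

7

Before movement: The student did decide to annotate what in the afternoon.
The filler 'what' is interpreted as the direct object of 'annotate'. Wh-movement fronts it, leaving a gap right after 'annotate':
What did the student decide to annotate ___ in the afternoon?
'annotate' is word 7.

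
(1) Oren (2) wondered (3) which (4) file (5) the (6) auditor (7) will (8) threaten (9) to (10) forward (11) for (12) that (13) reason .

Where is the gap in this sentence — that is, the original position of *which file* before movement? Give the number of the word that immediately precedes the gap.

Before movement: The auditor will threaten to forward which file for that reason.
'which file' functions as the direct object of 'forward'. Wh-movement fronts it, leaving a gap right after 'forward':
Oren wondered which file the auditor will threaten to forward ___ for that reason.
'forward' is word 10.

10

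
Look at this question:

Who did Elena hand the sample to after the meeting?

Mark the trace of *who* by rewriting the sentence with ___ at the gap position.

Who did Elena hand the sample to ___ after the meeting?

Underlying clause: Elena did hand the sample to who after the meeting.
'who' functions as the object of the preposition 'to' (recipient of 'hand'). The gap is right after 'to'.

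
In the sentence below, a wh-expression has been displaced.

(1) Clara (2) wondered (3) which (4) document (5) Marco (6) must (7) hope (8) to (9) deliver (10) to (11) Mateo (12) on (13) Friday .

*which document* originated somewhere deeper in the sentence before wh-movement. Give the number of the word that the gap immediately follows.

9

Underlying clause: Marco must hope to deliver which document to Mateo on Friday.
The filler 'which document' is interpreted as the direct object of 'deliver'. It moves to the left edge, and the trace sits right after 'deliver':
Clara wondered which document Marco must hope to deliver ___ to Mateo on Friday.
'deliver' is word 9.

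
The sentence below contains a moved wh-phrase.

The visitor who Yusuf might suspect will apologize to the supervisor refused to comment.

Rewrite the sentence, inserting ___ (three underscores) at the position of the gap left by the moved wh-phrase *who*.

The visitor who Yusuf might suspect ___ will apologize to the supervisor refused to comment.

'who' functions as the subject of the clause embedded under 'suspect'. The gap is right after 'suspect'.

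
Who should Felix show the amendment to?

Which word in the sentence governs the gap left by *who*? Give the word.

In situ: Felix should show the amendment to who.
'who' is the object of the preposition 'to' (recipient of 'show'). Fronting leaves a gap immediately after 'to':
Who should Felix show the amendment to ___?

to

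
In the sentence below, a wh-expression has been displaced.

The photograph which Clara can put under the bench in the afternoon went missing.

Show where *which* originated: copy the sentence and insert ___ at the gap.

The photograph which Clara can put ___ under the bench in the afternoon went missing.

'which' is the direct object of 'put'. The gap is right after 'put'.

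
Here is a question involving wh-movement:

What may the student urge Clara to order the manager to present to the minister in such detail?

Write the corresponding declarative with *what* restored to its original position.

The student may urge Clara to order the manager to present what to the minister in such detail.

'what' is the direct object of 'present'. Fronting leaves a gap immediately after 'present':
What may the student urge Clara to order the manager to present ___ to the minister in such detail?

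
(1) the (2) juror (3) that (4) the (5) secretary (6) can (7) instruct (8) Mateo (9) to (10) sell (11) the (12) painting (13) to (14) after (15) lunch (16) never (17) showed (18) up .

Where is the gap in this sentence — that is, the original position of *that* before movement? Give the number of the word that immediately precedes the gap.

13

'that' functions as the object of the preposition 'to' (recipient of 'sell'). Fronting leaves a gap immediately after 'to':
The juror that the secretary can instruct Mateo to sell the painting to ___ after lunch never showed up.
'to' is word 13.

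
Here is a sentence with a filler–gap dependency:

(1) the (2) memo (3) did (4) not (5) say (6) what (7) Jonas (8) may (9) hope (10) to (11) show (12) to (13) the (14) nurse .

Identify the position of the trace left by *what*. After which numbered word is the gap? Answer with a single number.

11

Before movement: Jonas may hope to show what to the nurse.
'what' functions as the direct object of 'show'. Wh-movement fronts it, leaving a gap right after 'show':
The memo did not say what Jonas may hope to show ___ to the nurse.
'show' is word 11.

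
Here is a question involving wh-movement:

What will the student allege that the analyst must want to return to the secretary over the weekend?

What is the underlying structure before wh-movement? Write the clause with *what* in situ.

'what' is the direct object of 'return'. It moves to the left edge, and the trace sits right after 'return':
What will the student allege that the analyst must want to return ___ to the secretary over the weekend?

The student will allege that the analyst must want to return what to the secretary over the weekend.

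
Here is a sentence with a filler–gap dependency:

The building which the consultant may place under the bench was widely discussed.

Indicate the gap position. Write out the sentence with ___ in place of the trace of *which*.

The building which the consultant may place ___ under the bench was widely discussed.

'which' is the direct object of 'place'. The gap is right after 'place'.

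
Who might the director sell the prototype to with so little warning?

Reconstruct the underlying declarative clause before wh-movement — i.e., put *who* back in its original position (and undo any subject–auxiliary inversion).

The director might sell the prototype to who with so little warning.

The filler 'who' is interpreted as the object of the preposition 'to' (recipient of 'sell'). Wh-movement fronts it, leaving a gap right after 'to':
Who might the director sell the prototype to ___ with so little warning?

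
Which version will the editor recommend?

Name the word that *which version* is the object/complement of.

recommend

Underlying clause: The editor will recommend which version.
'which version' is the direct object of 'recommend'. Fronting leaves a gap immediately after 'recommend':
Which version will the editor recommend ___?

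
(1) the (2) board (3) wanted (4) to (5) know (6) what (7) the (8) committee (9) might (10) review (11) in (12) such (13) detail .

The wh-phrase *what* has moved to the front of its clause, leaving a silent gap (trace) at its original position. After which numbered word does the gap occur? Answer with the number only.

10

Before movement: The committee might review what in such detail.
The filler 'what' is interpreted as the direct object of 'review'. Fronting leaves a gap immediately after 'review':
The board wanted to know what the committee might review ___ in such detail.
'review' is word 10.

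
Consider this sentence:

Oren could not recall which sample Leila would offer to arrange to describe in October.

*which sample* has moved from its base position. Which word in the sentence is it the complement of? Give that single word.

In situ: Leila would offer to arrange to describe which sample in October.
'which sample' functions as the direct object of 'describe'. Wh-movement fronts it, leaving a gap right after 'describe':
Oren could not recall which sample Leila would offer to arrange to describe ___ in October.

describe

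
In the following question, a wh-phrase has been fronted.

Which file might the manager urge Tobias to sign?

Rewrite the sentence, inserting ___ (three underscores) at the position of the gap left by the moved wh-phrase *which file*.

Which file might the manager urge Tobias to sign ___?

In situ: The manager might urge Tobias to sign which file.
The filler 'which file' is interpreted as the direct object of 'sign'. The gap is right after 'sign'.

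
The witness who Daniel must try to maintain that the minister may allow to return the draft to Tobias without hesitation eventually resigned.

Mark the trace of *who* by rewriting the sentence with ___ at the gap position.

'who' functions as the direct object of 'allow'. The gap is right after 'allow'.

The witness who Daniel must try to maintain that the minister may allow ___ to return the draft to Tobias without hesitation eventually resigned.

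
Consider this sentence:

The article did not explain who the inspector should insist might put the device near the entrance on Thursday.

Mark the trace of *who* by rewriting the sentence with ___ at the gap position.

Underlying clause: The inspector should insist who might put the device near the entrance on Thursday.
'who' functions as the subject of the clause embedded under 'insist'. The gap is right after 'insist'.

The article did not explain who the inspector should insist ___ might put the device near the entrance on Thursday.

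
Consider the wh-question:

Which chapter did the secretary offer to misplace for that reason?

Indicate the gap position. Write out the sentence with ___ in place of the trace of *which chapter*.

Pre-movement form: The secretary did offer to misplace which chapter for that reason.
'which chapter' functions as the direct object of 'misplace'. The gap is right after 'misplace'.

Which chapter did the secretary offer to misplace ___ for that reason?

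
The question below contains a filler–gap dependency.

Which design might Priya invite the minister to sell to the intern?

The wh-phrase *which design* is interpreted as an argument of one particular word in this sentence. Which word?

sell

Underlying clause: Priya might invite the minister to sell which design to the intern.
'which design' is the direct object of 'sell'. Wh-movement fronts it, leaving a gap right after 'sell':
Which design might Priya invite the minister to sell ___ to the intern?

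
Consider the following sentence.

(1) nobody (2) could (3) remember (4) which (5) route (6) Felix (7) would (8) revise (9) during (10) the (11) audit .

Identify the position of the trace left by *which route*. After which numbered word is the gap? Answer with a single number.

Before movement: Felix would revise which route during the audit.
'which route' functions as the direct object of 'revise'. Fronting leaves a gap immediately after 'revise':
Nobody could remember which route Felix would revise ___ during the audit.
'revise' is word 8.

8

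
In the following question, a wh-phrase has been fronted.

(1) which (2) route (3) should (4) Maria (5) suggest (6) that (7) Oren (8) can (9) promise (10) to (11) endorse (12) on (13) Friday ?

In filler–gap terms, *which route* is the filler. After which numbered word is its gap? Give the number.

Before movement: Maria should suggest that Oren can promise to endorse which route on Friday.
'which route' is the direct object of 'endorse'. It moves to the left edge, and the trace sits right after 'endorse':
Which route should Maria suggest that Oren can promise to endorse ___ on Friday?
'endorse' is word 11.

11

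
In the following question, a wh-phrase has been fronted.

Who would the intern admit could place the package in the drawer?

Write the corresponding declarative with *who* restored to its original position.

The intern would admit who could place the package in the drawer.

'who' functions as the subject of the clause embedded under 'admit'. Wh-movement fronts it, leaving a gap right after 'admit':
Who would the intern admit ___ could place the package in the drawer?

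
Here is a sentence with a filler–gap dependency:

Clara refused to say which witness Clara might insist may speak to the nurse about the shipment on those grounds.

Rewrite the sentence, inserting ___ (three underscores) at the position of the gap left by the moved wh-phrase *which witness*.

Underlying clause: Clara might insist which witness may speak to the nurse about the shipment on those grounds.
'which witness' functions as the subject of the clause embedded under 'insist'. The gap is right after 'insist'.

Clara refused to say which witness Clara might insist ___ may speak to the nurse about the shipment on those grounds.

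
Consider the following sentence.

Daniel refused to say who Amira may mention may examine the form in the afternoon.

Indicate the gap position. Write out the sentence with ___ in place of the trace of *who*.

In situ: Amira may mention who may examine the form in the afternoon.
'who' functions as the subject of the clause embedded under 'mention'. The gap is right after 'mention'.

Daniel refused to say who Amira may mention ___ may examine the form in the afternoon.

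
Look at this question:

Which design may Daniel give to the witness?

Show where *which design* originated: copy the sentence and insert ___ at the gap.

Which design may Daniel give ___ to the witness?

Underlying clause: Daniel may give which design to the witness.
'which design' functions as the direct object of 'give'. The gap is right after 'give'.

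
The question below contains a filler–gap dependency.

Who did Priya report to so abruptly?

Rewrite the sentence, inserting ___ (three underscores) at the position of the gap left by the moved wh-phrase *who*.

Who did Priya report to ___ so abruptly?

Pre-movement form: Priya did report to who so abruptly.
'who' functions as the object of the preposition 'to'. The gap is right after 'to'.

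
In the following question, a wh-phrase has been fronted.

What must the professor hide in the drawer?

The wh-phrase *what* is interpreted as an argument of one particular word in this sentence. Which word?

In situ: The professor must hide what in the drawer.
'what' is the direct object of 'hide'. Wh-movement fronts it, leaving a gap right after 'hide':
What must the professor hide ___ in the drawer?

hide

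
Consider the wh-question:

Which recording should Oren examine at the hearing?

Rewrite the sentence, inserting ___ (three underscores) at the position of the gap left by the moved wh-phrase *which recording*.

Which recording should Oren examine ___ at the hearing?

In situ: Oren should examine which recording at the hearing.
'which recording' is the direct object of 'examine'. The gap is right after 'examine'.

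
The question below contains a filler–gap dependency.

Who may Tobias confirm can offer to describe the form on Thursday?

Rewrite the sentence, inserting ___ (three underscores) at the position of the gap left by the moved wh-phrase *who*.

Pre-movement form: Tobias may confirm who can offer to describe the form on Thursday.
'who' functions as the subject of the clause embedded under 'confirm'. The gap is right after 'confirm'.

Who may Tobias confirm ___ can offer to describe the form on Thursday?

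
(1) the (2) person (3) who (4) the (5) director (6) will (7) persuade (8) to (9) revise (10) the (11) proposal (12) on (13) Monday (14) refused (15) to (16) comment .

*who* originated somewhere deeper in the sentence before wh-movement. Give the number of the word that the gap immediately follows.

The filler 'who' is interpreted as the direct object of 'persuade'. Fronting leaves a gap immediately after 'persuade':
The person who the director will persuade ___ to revise the proposal on Monday refused to comment.
'persuade' is word 7.

7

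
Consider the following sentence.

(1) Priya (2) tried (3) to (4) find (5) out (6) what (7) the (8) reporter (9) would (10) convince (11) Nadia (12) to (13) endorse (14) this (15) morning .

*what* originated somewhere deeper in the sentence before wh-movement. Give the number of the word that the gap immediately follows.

In situ: The reporter would convince Nadia to endorse what this morning.
'what' functions as the direct object of 'endorse'. Fronting leaves a gap immediately after 'endorse':
Priya tried to find out what the reporter would convince Nadia to endorse ___ this morning.
'endorse' is word 13.

13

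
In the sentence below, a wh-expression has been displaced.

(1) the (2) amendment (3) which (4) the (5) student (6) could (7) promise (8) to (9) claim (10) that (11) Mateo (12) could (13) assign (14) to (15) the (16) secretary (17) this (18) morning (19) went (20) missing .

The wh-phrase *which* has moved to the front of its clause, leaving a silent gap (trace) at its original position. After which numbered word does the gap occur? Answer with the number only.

13

'which' functions as the direct object of 'assign'. Wh-movement fronts it, leaving a gap right after 'assign':
The amendment which the student could promise to claim that Mateo could assign ___ to the secretary this morning went missing.
'assign' is word 13.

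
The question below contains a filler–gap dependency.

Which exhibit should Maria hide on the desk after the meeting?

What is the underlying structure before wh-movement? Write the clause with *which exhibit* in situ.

'which exhibit' is the direct object of 'hide'. Fronting leaves a gap immediately after 'hide':
Which exhibit should Maria hide ___ on the desk after the meeting?

Maria should hide which exhibit on the desk after the meeting.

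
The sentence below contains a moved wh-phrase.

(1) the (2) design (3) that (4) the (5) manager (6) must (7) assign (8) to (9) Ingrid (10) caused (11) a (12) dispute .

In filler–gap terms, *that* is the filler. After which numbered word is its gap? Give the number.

7

'that' functions as the direct object of 'assign'. Fronting leaves a gap immediately after 'assign':
The design that the manager must assign ___ to Ingrid caused a dispute.
'assign' is word 7.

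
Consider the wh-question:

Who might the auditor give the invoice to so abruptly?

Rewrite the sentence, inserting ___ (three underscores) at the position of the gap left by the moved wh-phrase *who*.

Who might the auditor give the invoice to ___ so abruptly?

Pre-movement form: The auditor might give the invoice to who so abruptly.
'who' is the object of the preposition 'to' (recipient of 'give'). The gap is right after 'to'.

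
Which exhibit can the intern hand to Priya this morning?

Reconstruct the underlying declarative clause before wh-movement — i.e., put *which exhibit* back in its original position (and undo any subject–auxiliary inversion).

The filler 'which exhibit' is interpreted as the direct object of 'hand'. It moves to the left edge, and the trace sits right after 'hand':
Which exhibit can the intern hand ___ to Priya this morning?

The intern can hand which exhibit to Priya this morning.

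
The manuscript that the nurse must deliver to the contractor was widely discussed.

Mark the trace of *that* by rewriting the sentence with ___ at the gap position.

The manuscript that the nurse must deliver ___ to the contractor was widely discussed.

The filler 'that' is interpreted as the direct object of 'deliver'. The gap is right after 'deliver'.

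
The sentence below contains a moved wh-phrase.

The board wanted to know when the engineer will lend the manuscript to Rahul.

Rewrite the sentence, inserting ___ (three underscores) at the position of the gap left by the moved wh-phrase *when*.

Before movement: The engineer will lend the manuscript to Rahul when.
The filler 'when' is interpreted as the temporal adjunct. The gap is right after 'Rahul'.

The board wanted to know when the engineer will lend the manuscript to Rahul ___.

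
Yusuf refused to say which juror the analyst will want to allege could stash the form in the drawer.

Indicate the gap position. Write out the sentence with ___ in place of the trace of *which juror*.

Yusuf refused to say which juror the analyst will want to allege ___ could stash the form in the drawer.

Pre-movement form: The analyst will want to allege which juror could stash the form in the drawer.
The filler 'which juror' is interpreted as the subject of the clause embedded under 'allege'. The gap is right after 'allege'.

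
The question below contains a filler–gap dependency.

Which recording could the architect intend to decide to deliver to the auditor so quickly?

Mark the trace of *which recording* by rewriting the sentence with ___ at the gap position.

In situ: The architect could intend to decide to deliver which recording to the auditor so quickly.
'which recording' is the direct object of 'deliver'. The gap is right after 'deliver'.

Which recording could the architect intend to decide to deliver ___ to the auditor so quickly?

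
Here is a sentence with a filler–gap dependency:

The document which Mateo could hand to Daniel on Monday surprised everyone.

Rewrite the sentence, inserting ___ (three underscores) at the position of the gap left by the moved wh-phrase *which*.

The document which Mateo could hand ___ to Daniel on Monday surprised everyone.

'which' functions as the direct object of 'hand'. The gap is right after 'hand'.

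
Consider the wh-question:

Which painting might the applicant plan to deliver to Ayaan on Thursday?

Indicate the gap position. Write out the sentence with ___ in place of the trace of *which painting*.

In situ: The applicant might plan to deliver which painting to Ayaan on Thursday.
'which painting' is the direct object of 'deliver'. The gap is right after 'deliver'.

Which painting might the applicant plan to deliver ___ to Ayaan on Thursday?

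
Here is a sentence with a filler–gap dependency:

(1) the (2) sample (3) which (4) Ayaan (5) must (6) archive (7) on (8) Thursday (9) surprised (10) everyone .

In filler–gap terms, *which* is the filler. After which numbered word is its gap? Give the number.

The filler 'which' is interpreted as the direct object of 'archive'. Wh-movement fronts it, leaving a gap right after 'archive':
The sample which Ayaan must archive ___ on Thursday surprised everyone.
'archive' is word 6.

6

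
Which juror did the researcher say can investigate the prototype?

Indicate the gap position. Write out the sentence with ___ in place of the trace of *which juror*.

Which juror did the researcher say ___ can investigate the prototype?

Underlying clause: The researcher did say which juror can investigate the prototype.
'which juror' is the subject of the clause embedded under 'say'. The gap is right after 'say'.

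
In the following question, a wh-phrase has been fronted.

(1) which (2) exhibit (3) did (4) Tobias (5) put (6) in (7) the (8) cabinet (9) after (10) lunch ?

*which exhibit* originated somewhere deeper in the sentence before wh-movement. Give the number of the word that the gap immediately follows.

5

Pre-movement form: Tobias did put which exhibit in the cabinet after lunch.
The filler 'which exhibit' is interpreted as the direct object of 'put'. It moves to the left edge, and the trace sits right after 'put':
Which exhibit did Tobias put ___ in the cabinet after lunch?
'put' is word 5.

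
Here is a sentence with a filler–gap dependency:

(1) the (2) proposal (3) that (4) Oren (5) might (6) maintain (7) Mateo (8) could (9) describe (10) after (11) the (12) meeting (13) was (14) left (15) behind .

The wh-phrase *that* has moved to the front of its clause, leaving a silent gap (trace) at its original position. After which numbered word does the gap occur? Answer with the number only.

'that' is the direct object of 'describe'. Wh-movement fronts it, leaving a gap right after 'describe':
The proposal that Oren might maintain Mateo could describe ___ after the meeting was left behind.
'describe' is word 9.

9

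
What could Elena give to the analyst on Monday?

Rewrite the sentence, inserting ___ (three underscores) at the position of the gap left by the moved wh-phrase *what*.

Pre-movement form: Elena could give what to the analyst on Monday.
The filler 'what' is interpreted as the direct object of 'give'. The gap is right after 'give'.

What could Elena give ___ to the analyst on Monday?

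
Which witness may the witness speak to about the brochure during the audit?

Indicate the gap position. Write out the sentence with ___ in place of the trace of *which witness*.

Pre-movement form: The witness may speak to which witness about the brochure during the audit.
'which witness' functions as the object of the preposition 'to'. The gap is right after 'to'.

Which witness may the witness speak to ___ about the brochure during the audit?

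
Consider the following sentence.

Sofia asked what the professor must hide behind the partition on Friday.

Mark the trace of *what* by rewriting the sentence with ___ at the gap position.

Sofia asked what the professor must hide ___ behind the partition on Friday.

In situ: The professor must hide what behind the partition on Friday.
'what' is the direct object of 'hide'. The gap is right after 'hide'.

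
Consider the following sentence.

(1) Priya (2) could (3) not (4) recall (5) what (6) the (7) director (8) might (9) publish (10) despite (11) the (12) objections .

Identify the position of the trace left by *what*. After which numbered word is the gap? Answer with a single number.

Underlying clause: The director might publish what despite the objections.
'what' is the direct object of 'publish'. Fronting leaves a gap immediately after 'publish':
Priya could not recall what the director might publish ___ despite the objections.
'publish' is word 9.

9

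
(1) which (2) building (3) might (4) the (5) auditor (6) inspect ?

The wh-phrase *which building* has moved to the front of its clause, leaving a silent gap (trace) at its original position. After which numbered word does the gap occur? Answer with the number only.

In situ: The auditor might inspect which building.
The filler 'which building' is interpreted as the direct object of 'inspect'. Wh-movement fronts it, leaving a gap right after 'inspect':
Which building might the auditor inspect ___?
'inspect' is word 6.

6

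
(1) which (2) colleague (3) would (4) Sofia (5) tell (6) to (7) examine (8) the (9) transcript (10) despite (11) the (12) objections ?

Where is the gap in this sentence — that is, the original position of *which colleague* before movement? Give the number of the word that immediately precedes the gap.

Pre-movement form: Sofia would tell which colleague to examine the transcript despite the objections.
'which colleague' functions as the direct object of 'tell'. It moves to the left edge, and the trace sits right after 'tell':
Which colleague would Sofia tell ___ to examine the transcript despite the objections?
'tell' is word 5.

5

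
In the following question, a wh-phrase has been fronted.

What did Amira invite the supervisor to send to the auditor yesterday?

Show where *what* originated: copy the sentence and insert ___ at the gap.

Pre-movement form: Amira did invite the supervisor to send what to the auditor yesterday.
'what' is the direct object of 'send'. The gap is right after 'send'.

What did Amira invite the supervisor to send ___ to the auditor yesterday?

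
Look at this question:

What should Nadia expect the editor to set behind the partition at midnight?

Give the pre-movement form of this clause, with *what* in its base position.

The filler 'what' is interpreted as the direct object of 'set'. It moves to the left edge, and the trace sits right after 'set':
What should Nadia expect the editor to set ___ behind the partition at midnight?

Nadia should expect the editor to set what behind the partition at midnight.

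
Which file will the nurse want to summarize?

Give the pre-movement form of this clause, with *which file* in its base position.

The nurse will want to summarize which file.

The filler 'which file' is interpreted as the direct object of 'summarize'. Wh-movement fronts it, leaving a gap right after 'summarize':
Which file will the nurse want to summarize ___?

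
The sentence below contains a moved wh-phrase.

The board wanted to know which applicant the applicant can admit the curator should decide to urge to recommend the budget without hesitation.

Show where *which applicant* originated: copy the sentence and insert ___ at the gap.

In situ: The applicant can admit the curator should decide to urge which applicant to recommend the budget without hesitation.
'which applicant' is the direct object of 'urge'. The gap is right after 'urge'.

The board wanted to know which applicant the applicant can admit the curator should decide to urge ___ to recommend the budget without hesitation.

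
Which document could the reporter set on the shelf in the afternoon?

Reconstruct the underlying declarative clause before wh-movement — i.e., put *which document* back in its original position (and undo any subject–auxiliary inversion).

The reporter could set which document on the shelf in the afternoon.

'which document' functions as the direct object of 'set'. It moves to the left edge, and the trace sits right after 'set':
Which document could the reporter set ___ on the shelf in the afternoon?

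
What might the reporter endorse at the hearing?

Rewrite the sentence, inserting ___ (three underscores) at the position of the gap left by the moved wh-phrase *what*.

Before movement: The reporter might endorse what at the hearing.
The filler 'what' is interpreted as the direct object of 'endorse'. The gap is right after 'endorse'.

What might the reporter endorse ___ at the hearing?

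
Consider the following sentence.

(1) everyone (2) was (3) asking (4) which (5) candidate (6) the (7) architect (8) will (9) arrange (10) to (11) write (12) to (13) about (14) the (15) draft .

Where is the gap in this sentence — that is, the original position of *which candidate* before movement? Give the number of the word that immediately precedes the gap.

Pre-movement form: The architect will arrange to write to which candidate about the draft.
'which candidate' functions as the object of the preposition 'to'. It moves to the left edge, and the trace sits right after 'to':
Everyone was asking which candidate the architect will arrange to write to ___ about the draft.
'to' is word 12.

12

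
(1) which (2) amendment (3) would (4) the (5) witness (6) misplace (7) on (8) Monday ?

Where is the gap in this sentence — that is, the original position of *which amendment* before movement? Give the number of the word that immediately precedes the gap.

Pre-movement form: The witness would misplace which amendment on Monday.
'which amendment' functions as the direct object of 'misplace'. It moves to the left edge, and the trace sits right after 'misplace':
Which amendment would the witness misplace ___ on Monday?
'misplace' is word 6.

6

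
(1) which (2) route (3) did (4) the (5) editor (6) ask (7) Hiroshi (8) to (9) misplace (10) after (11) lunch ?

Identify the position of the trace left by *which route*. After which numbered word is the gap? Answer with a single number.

9

Pre-movement form: The editor did ask Hiroshi to misplace which route after lunch.
'which route' is the direct object of 'misplace'. Wh-movement fronts it, leaving a gap right after 'misplace':
Which route did the editor ask Hiroshi to misplace ___ after lunch?
'misplace' is word 9.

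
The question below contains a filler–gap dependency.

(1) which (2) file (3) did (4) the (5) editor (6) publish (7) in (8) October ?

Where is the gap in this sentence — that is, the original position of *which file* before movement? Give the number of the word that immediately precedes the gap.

6

Underlying clause: The editor did publish which file in October.
'which file' functions as the direct object of 'publish'. It moves to the left edge, and the trace sits right after 'publish':
Which file did the editor publish ___ in October?
'publish' is word 6.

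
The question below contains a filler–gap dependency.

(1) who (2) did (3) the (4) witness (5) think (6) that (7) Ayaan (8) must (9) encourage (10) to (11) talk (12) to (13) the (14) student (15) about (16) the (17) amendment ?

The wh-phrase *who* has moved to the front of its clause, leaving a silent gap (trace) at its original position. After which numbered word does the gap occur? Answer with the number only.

Pre-movement form: The witness did think that Ayaan must encourage who to talk to the student about the amendment.
The filler 'who' is interpreted as the direct object of 'encourage'. Wh-movement fronts it, leaving a gap right after 'encourage':
Who did the witness think that Ayaan must encourage ___ to talk to the student about the amendment?
'encourage' is word 9.

9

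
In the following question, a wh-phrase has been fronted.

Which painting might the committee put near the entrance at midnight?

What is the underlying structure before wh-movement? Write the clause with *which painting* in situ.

'which painting' is the direct object of 'put'. It moves to the left edge, and the trace sits right after 'put':
Which painting might the committee put ___ near the entrance at midnight?

The committee might put which painting near the entrance at midnight.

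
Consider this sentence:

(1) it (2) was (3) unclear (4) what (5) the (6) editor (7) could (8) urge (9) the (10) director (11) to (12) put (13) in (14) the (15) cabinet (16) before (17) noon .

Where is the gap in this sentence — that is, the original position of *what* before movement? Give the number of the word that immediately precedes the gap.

Underlying clause: The editor could urge the director to put what in the cabinet before noon.
The filler 'what' is interpreted as the direct object of 'put'. Fronting leaves a gap immediately after 'put':
It was unclear what the editor could urge the director to put ___ in the cabinet before noon.
'put' is word 12.

12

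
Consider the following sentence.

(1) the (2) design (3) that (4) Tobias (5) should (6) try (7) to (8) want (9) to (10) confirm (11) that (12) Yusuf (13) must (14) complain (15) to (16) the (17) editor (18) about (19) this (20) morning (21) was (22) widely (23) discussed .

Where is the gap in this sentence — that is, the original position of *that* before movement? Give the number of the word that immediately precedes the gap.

18

'that' functions as the object of the preposition 'about'. Fronting leaves a gap immediately after 'about':
The design that Tobias should try to want to confirm that Yusuf must complain to the editor about ___ this morning was widely discussed.
'about' is word 18.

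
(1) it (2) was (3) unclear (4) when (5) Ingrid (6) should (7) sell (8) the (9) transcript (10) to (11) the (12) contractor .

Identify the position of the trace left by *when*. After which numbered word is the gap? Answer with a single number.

In situ: Ingrid should sell the transcript to the contractor when.
The filler 'when' is interpreted as the temporal adjunct. Fronting leaves a gap immediately after 'contractor':
It was unclear when Ingrid should sell the transcript to the contractor ___.
'contractor' is word 12.

12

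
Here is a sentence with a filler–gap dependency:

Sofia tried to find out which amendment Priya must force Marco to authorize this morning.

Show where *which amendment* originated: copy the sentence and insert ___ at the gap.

Sofia tried to find out which amendment Priya must force Marco to authorize ___ this morning.

Pre-movement form: Priya must force Marco to authorize which amendment this morning.
'which amendment' functions as the direct object of 'authorize'. The gap is right after 'authorize'.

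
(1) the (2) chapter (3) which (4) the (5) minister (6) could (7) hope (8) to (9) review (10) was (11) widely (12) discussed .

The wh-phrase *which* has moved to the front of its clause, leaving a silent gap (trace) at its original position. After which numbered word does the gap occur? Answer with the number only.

The filler 'which' is interpreted as the direct object of 'review'. Fronting leaves a gap immediately after 'review':
The chapter which the minister could hope to review ___ was widely discussed.
'review' is word 9.

9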